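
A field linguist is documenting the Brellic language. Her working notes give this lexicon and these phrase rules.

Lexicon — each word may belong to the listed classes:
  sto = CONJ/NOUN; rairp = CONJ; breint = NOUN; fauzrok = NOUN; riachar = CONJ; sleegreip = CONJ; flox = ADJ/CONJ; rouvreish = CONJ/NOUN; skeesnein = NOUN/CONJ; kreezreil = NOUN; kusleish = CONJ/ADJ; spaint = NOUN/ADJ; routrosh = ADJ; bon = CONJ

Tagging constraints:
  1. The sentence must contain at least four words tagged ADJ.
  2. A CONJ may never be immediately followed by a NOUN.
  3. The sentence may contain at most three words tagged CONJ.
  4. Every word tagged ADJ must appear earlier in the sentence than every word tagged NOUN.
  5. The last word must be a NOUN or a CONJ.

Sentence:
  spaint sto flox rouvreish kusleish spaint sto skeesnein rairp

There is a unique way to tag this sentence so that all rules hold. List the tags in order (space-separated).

ADJ CONJ ADJ CONJ ADJ ADJ NOUN NOUN CONJ

Candidates per position — 1:spaint {NOUN,ADJ}; 2:sto {CONJ,NOUN}; 3:flox {ADJ,CONJ}; 4:rouvreish {CONJ,NOUN}; 5:kusleish {CONJ,ADJ}; 6:spaint {NOUN,ADJ}; 7:sto {CONJ,NOUN}; 8:skeesnein {NOUN,CONJ}; 9:rairp {CONJ}.
At position 1, choosing NOUN makes rule 1 impossible to satisfy; hence ADJ.
At position 3, choosing CONJ makes rule 1 impossible to satisfy; hence ADJ.
At position 5, choosing CONJ makes rule 1 impossible to satisfy; hence ADJ.
At position 6, choosing NOUN makes rule 1 impossible to satisfy; hence ADJ.
At position 2, choosing NOUN makes rule 4 impossible to satisfy; hence CONJ.
At position 4, choosing NOUN makes rule 4 impossible to satisfy; hence CONJ.
At position 7, choosing CONJ makes rule 3 impossible to satisfy; hence NOUN.
At position 8, choosing CONJ makes rule 3 impossible to satisfy; hence NOUN.
The only consistent sequence is: ADJ CONJ ADJ CONJ ADJ ADJ NOUN NOUN CONJ.
Checking: rule 1 ✓; rule 2 ✓; rule 3 ✓; rule 4 ✓; rule 5 ✓.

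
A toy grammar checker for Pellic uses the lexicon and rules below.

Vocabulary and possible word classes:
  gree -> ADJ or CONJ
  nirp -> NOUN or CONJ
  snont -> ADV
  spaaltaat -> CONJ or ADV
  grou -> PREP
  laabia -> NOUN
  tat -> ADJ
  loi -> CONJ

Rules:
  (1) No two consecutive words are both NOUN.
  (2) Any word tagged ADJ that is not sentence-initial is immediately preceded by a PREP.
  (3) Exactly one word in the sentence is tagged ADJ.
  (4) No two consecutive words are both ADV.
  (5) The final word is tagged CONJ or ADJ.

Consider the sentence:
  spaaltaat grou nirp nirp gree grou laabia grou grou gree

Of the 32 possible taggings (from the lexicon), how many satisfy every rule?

6

Candidates per position — 1:spaaltaat {CONJ,ADV}; 2:grou {PREP}; 3:nirp {NOUN,CONJ}; 4:nirp {NOUN,CONJ}; 5:gree {ADJ,CONJ}; 6:grou {PREP}; 7:laabia {NOUN}; 8:grou {PREP}; 9:grou {PREP}; 10:gree {ADJ,CONJ}.
There are 32 candidate sequences in total.
Checking each against the rules leaves 6 sequences.
Count = 6.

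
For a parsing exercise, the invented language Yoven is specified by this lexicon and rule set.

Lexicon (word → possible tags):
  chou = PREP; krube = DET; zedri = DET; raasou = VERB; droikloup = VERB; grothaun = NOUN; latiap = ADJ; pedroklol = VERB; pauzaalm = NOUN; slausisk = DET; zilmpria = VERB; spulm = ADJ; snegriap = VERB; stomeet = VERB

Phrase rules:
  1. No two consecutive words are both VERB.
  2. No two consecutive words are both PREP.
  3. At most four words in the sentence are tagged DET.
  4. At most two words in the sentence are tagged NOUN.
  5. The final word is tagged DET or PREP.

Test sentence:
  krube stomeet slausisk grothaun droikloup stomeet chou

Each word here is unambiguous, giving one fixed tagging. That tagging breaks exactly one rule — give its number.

1

Fixed tagging: DET VERB DET NOUN VERB VERB PREP.
Applying the rules: R1 fail, R2 pass, R3 pass, R4 pass, R5 pass.
Only rule 1 fails.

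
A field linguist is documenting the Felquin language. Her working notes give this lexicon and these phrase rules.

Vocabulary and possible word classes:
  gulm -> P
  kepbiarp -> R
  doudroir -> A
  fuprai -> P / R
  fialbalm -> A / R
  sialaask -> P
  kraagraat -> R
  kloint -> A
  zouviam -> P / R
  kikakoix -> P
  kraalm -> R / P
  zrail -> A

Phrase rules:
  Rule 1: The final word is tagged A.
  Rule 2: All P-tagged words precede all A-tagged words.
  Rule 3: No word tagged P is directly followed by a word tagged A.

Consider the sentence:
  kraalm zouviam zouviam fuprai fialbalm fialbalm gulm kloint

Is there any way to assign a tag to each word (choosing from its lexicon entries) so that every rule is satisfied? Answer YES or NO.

NO

Candidates per position — 1:kraalm {R,P}; 2:zouviam {P,R}; 3:zouviam {P,R}; 4:fuprai {P,R}; 5:fialbalm {A,R}; 6:fialbalm {A,R}; 7:gulm {P}; 8:kloint {A}.
Rule 3 cannot be satisfied by any choice of tags from the lexicon.
So there is no consistent tagging.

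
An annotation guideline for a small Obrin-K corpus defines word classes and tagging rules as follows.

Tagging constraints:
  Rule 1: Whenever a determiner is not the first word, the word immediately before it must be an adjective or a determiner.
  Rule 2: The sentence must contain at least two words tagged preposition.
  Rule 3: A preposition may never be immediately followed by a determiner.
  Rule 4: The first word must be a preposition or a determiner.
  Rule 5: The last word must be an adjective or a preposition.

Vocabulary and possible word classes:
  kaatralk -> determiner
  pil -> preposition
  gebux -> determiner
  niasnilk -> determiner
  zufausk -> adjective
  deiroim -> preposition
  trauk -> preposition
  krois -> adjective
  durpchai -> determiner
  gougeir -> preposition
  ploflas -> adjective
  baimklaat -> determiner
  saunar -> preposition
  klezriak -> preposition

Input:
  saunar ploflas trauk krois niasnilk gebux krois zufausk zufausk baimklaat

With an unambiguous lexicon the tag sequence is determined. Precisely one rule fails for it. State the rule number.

Fixed tagging: preposition adjective preposition adjective determiner determiner adjective adjective adjective determiner.
Checking each rule: R1 pass, R2 pass, R3 pass, R4 pass, R5 fail.
Only rule 5 fails.

5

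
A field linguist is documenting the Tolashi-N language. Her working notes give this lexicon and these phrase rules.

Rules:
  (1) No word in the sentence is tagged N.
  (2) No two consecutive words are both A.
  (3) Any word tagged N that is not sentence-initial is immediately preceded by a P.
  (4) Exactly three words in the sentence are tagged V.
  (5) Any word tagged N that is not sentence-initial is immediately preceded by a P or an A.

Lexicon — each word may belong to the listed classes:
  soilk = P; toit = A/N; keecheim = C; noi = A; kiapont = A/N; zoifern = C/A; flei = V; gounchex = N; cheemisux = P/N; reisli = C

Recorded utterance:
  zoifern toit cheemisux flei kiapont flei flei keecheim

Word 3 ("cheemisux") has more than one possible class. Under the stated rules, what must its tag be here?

P

Candidates per position — 1:zoifern {C,A}; 2:toit {A,N}; 3:cheemisux {P,N}; 4:flei {V}; 5:kiapont {A,N}; 6:flei {V}; 7:flei {V}; 8:keecheim {C}.
At position 2, choosing N makes rule 1 impossible to satisfy; hence A.
At position 3, choosing N makes rule 1 impossible to satisfy; hence P.
At position 5, choosing N makes rule 1 impossible to satisfy; hence A.
At position 1, choosing A makes rule 2 impossible to satisfy; hence C.
That leaves exactly one tagging: C A P V A V V C.
Rule-by-rule: rule 1 satisfied; rule 2 satisfied; rule 3 satisfied; rule 4 satisfied; rule 5 satisfied.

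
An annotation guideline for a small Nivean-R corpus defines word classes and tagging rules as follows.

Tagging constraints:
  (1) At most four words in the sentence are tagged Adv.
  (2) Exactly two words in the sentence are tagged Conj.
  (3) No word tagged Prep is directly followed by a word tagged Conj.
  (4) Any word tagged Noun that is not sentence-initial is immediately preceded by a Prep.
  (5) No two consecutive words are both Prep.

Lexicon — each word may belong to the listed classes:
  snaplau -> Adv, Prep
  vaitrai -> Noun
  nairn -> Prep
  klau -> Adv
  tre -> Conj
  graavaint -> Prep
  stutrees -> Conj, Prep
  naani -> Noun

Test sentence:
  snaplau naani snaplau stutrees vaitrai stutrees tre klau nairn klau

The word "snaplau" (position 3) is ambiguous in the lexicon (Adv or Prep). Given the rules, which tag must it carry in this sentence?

Adv

Candidates per position — 1:snaplau {Adv,Prep}; 2:naani {Noun}; 3:snaplau {Adv,Prep}; 4:stutrees {Conj,Prep}; 5:vaitrai {Noun}; 6:stutrees {Conj,Prep}; 7:tre {Conj}; 8:klau {Adv}; 9:nairn {Prep}; 10:klau {Adv}.
Position 1: tagging it Adv would leave rule 4 unsatisfiable, so it must be Prep.
Position 4: tagging it Conj would leave rule 4 unsatisfiable, so it must be Prep.
Position 6: tagging it Prep would leave rule 2 unsatisfiable, so it must be Conj.
Position 3: tagging it Prep would leave rule 5 unsatisfiable, so it must be Adv.
That leaves exactly one tagging: Prep Noun Adv Prep Noun Conj Conj Adv Prep Adv.
Verifying each rule — rule 1 ✓; rule 2 ✓; rule 3 ✓; rule 4 ✓; rule 5 ✓.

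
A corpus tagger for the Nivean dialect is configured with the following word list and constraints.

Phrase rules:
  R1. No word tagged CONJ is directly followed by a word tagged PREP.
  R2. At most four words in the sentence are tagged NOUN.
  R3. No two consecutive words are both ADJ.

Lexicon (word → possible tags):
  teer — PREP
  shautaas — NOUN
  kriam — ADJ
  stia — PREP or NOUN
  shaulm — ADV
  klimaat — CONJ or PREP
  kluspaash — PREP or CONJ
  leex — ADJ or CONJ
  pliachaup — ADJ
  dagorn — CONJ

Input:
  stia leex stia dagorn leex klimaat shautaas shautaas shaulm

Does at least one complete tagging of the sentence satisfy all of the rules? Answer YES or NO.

YES

Candidates per position — 1:stia {PREP,NOUN}; 2:leex {ADJ,CONJ}; 3:stia {PREP,NOUN}; 4:dagorn {CONJ}; 5:leex {ADJ,CONJ}; 6:klimaat {CONJ,PREP}; 7:shautaas {NOUN}; 8:shautaas {NOUN}; 9:shaulm {ADV}.
One satisfying assignment: PREP CONJ NOUN CONJ ADJ PREP NOUN NOUN ADV.
Check: rule 1 ok; rule 2 ok; rule 3 ok.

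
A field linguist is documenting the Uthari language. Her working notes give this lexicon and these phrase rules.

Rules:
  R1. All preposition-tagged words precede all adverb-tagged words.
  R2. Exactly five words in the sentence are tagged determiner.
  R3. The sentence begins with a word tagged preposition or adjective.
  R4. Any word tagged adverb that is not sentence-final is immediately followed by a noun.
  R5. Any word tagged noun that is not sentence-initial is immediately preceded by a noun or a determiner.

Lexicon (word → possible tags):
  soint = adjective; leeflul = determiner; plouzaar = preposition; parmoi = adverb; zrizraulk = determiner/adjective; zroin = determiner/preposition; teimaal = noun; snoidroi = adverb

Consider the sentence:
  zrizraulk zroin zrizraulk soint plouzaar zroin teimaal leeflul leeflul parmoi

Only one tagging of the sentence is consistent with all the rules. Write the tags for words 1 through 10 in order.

Candidates per position — 1:zrizraulk {determiner,adjective}; 2:zroin {determiner,preposition}; 3:zrizraulk {determiner,adjective}; 4:soint {adjective}; 5:plouzaar {preposition}; 6:zroin {determiner,preposition}; 7:teimaal {noun}; 8:leeflul {determiner}; 9:leeflul {determiner}; 10:parmoi {adverb}.
Position 1: determiner is ruled out by rule 3; that leaves adjective.
Position 2: preposition is ruled out by rule 2; that leaves determiner.
Position 3: adjective is ruled out by rule 2; that leaves determiner.
Position 6: preposition is ruled out by rule 2; that leaves determiner.
The unique satisfying tagging is: adjective determiner determiner adjective preposition determiner noun determiner determiner adverb.
Rule-by-rule: rule 1 satisfied; rule 2 satisfied; rule 3 satisfied; rule 4 satisfied; rule 5 satisfied.

adjective determiner determiner adjective preposition determiner noun determiner determiner adverb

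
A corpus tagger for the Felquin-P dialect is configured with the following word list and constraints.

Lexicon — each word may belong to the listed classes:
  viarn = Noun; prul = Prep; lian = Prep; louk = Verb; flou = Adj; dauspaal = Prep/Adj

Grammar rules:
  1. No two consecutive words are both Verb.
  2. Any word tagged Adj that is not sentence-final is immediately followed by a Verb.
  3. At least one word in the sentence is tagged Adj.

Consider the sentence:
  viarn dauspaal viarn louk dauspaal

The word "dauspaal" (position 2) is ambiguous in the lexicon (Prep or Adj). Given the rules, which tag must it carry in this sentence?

Prep

Candidates per position — 1:viarn {Noun}; 2:dauspaal {Prep,Adj}; 3:viarn {Noun}; 4:louk {Verb}; 5:dauspaal {Prep,Adj}.
If word 2 were Adj, no tagging could satisfy rule 2; so word 2 is Prep.
If word 5 were Prep, no tagging could satisfy rule 3; so word 5 is Adj.
So the tagging must be: Noun Prep Noun Verb Adj.
Verifying each rule — rule 1 ok; rule 2 ok; rule 3 ok.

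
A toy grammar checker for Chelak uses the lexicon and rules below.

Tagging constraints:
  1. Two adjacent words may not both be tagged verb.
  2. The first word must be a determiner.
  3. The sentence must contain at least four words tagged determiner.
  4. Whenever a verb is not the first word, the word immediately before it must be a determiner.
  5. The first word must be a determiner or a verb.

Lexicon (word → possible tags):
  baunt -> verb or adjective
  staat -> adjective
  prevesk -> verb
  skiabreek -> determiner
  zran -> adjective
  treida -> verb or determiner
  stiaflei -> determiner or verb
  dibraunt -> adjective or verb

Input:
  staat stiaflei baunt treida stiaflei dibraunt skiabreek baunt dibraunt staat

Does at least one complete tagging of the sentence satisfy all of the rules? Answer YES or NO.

Candidates per position — 1:staat {adjective}; 2:stiaflei {determiner,verb}; 3:baunt {verb,adjective}; 4:treida {verb,determiner}; 5:stiaflei {determiner,verb}; 6:dibraunt {adjective,verb}; 7:skiabreek {determiner}; 8:baunt {verb,adjective}; 9:dibraunt {adjective,verb}; 10:staat {adjective}.
Rule 2 cannot be satisfied by any choice of tags from the lexicon.
So there is no consistent tagging.

NO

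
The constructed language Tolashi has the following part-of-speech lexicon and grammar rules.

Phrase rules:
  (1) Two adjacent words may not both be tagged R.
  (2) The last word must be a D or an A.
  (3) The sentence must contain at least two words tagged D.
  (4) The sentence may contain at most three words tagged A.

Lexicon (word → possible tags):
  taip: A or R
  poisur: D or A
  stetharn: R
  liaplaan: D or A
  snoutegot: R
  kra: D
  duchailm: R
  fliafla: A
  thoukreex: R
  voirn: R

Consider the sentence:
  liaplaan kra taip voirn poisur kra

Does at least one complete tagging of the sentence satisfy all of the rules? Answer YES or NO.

Candidates per position — 1:liaplaan {D,A}; 2:kra {D}; 3:taip {A,R}; 4:voirn {R}; 5:poisur {D,A}; 6:kra {D}.
One satisfying assignment: D D A R D D.
Check: rule 1 ok; rule 2 ok; rule 3 ok; rule 4 ok.

YES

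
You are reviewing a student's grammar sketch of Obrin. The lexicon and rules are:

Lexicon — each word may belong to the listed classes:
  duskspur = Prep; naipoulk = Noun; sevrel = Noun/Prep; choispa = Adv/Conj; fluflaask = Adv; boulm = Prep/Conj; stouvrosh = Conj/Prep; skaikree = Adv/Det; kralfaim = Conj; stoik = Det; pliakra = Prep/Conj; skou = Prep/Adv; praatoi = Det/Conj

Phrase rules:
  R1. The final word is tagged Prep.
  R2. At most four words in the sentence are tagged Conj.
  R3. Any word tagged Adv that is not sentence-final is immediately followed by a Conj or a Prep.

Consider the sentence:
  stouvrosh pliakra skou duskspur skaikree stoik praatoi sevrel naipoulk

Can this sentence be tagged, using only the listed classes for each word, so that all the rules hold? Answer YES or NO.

NO

Candidates per position — 1:stouvrosh {Conj,Prep}; 2:pliakra {Prep,Conj}; 3:skou {Prep,Adv}; 4:duskspur {Prep}; 5:skaikree {Adv,Det}; 6:stoik {Det}; 7:praatoi {Det,Conj}; 8:sevrel {Noun,Prep}; 9:naipoulk {Noun}.
Rule 1 cannot be satisfied by any choice of tags from the lexicon.
So there is no consistent tagging.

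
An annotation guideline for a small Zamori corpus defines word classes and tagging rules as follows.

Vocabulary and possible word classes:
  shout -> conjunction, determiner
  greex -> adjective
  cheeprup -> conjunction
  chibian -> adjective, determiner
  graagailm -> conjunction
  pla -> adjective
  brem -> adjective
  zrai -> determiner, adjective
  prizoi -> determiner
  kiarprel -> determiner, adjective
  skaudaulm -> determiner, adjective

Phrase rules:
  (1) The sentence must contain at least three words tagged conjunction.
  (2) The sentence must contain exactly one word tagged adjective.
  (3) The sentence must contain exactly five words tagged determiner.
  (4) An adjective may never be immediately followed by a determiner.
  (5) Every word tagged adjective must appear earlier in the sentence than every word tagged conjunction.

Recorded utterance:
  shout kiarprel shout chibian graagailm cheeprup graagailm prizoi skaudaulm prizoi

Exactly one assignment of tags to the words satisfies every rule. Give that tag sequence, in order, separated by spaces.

Candidates per position — 1:shout {conjunction,determiner}; 2:kiarprel {determiner,adjective}; 3:shout {conjunction,determiner}; 4:chibian {adjective,determiner}; 5:graagailm {conjunction}; 6:cheeprup {conjunction}; 7:graagailm {conjunction}; 8:prizoi {determiner}; 9:skaudaulm {determiner,adjective}; 10:prizoi {determiner}.
Position 9: adjective is ruled out by rule 4; that leaves determiner.
The remaining ambiguous positions (1, 2, 3, 4) are resolved jointly — only one combination satisfies every rule.
The only consistent sequence is: determiner adjective conjunction determiner conjunction conjunction conjunction determiner determiner determiner.
Rule-by-rule: rule 1 ✓; rule 2 ✓; rule 3 ✓; rule 4 ✓; rule 5 ✓.

determiner adjective conjunction determiner conjunction conjunction conjunction determiner determiner determiner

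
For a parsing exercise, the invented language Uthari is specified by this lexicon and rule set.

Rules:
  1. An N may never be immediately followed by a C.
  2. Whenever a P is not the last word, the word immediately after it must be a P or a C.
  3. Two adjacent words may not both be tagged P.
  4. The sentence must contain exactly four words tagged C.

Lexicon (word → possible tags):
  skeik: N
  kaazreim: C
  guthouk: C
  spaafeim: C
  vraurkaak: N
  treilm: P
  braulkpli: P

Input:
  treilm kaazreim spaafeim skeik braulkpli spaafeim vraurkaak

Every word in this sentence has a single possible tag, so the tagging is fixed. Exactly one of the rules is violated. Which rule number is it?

Fixed tagging: P C C N P C N.
Checking each rule: R1 pass, R2 pass, R3 pass, R4 fail.
Only rule 4 fails.

4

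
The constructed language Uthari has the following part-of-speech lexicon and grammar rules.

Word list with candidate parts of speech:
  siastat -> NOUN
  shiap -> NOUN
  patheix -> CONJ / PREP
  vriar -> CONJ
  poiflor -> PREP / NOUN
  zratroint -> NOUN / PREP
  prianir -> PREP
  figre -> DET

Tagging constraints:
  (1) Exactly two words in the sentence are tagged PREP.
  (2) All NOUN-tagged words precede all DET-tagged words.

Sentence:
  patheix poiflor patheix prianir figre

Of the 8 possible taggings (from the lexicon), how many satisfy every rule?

Candidates per position — 1:patheix {CONJ,PREP}; 2:poiflor {PREP,NOUN}; 3:patheix {CONJ,PREP}; 4:prianir {PREP}; 5:figre {DET}.
There are 8 candidate sequences in total.
The sequences that satisfy every rule: CONJ PREP CONJ PREP DET; CONJ NOUN PREP PREP DET; PREP NOUN CONJ PREP DET.
Count = 3.

3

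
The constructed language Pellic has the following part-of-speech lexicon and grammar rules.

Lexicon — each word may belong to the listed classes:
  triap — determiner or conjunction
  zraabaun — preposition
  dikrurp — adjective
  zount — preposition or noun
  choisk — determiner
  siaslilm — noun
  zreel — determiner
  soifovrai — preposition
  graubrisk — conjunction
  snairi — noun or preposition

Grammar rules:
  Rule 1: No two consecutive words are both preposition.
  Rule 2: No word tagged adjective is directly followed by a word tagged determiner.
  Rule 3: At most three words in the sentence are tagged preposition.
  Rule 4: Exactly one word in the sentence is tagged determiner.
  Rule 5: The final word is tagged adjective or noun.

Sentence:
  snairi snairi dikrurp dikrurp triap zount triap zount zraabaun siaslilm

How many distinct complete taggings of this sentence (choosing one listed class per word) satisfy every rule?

Candidates per position — 1:snairi {noun,preposition}; 2:snairi {noun,preposition}; 3:dikrurp {adjective}; 4:dikrurp {adjective}; 5:triap {determiner,conjunction}; 6:zount {preposition,noun}; 7:triap {determiner,conjunction}; 8:zount {preposition,noun}; 9:zraabaun {preposition}; 10:siaslilm {noun}.
There are 64 candidate sequences in total.
Checking each against the rules leaves 6 sequences.
Count = 6.

6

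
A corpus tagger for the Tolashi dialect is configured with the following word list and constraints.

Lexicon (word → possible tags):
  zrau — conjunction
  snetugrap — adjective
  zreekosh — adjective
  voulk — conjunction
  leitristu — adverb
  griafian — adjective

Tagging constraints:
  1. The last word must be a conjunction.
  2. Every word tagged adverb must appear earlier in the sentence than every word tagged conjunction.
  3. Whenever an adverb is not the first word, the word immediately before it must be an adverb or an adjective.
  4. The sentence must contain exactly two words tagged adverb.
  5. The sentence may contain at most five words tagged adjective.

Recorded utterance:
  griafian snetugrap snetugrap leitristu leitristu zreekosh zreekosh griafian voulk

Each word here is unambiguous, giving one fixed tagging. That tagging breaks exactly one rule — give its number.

Fixed tagging: adjective adjective adjective adverb adverb adjective adjective adjective conjunction.
Applying the rules: R1 ✓, R2 ✓, R3 ✓, R4 ✓, R5 ✗.
Only rule 5 fails.

5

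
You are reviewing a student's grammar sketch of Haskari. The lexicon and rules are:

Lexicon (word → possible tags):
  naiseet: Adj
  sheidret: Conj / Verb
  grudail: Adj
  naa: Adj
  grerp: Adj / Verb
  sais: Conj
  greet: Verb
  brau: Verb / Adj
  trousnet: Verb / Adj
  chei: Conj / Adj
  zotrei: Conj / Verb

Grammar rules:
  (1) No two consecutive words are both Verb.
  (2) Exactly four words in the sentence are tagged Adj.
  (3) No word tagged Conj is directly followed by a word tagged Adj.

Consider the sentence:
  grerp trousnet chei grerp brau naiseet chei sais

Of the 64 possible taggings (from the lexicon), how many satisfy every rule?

7

Candidates per position — 1:grerp {Adj,Verb}; 2:trousnet {Verb,Adj}; 3:chei {Conj,Adj}; 4:grerp {Adj,Verb}; 5:brau {Verb,Adj}; 6:naiseet {Adj}; 7:chei {Conj,Adj}; 8:sais {Conj}.
There are 64 candidate sequences in total.
Checking each against the rules leaves 7 sequences.
Count = 7.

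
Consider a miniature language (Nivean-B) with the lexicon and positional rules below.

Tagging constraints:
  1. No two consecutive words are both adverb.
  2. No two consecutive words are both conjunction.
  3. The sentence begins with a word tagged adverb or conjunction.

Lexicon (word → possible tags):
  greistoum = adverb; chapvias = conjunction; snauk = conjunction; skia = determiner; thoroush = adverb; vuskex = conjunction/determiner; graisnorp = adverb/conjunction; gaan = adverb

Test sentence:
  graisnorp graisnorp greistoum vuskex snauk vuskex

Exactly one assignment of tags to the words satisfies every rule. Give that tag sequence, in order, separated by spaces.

adverb conjunction adverb determiner conjunction determiner

Candidates per position — 1:graisnorp {adverb,conjunction}; 2:graisnorp {adverb,conjunction}; 3:greistoum {adverb}; 4:vuskex {conjunction,determiner}; 5:snauk {conjunction}; 6:vuskex {conjunction,determiner}.
Word 2 cannot be adverb — rule 1 would then fail for every completion. It is conjunction.
Word 4 cannot be conjunction — rule 2 would then fail for every completion. It is determiner.
Word 6 cannot be conjunction — rule 2 would then fail for every completion. It is determiner.
Word 1 cannot be conjunction — rule 2 would then fail for every completion. It is adverb.
That leaves exactly one tagging: adverb conjunction adverb determiner conjunction determiner.
Check: rule 1 ✓; rule 2 ✓; rule 3 ✓.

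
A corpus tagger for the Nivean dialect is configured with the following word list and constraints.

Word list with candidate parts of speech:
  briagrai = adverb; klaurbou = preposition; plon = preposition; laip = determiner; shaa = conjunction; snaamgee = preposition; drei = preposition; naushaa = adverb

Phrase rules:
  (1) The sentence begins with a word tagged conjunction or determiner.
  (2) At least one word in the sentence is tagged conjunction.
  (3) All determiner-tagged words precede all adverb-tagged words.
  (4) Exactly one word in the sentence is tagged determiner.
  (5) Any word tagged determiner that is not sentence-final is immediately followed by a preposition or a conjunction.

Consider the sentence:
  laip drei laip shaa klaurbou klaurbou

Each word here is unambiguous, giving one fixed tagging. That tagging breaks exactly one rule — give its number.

Fixed tagging: determiner preposition determiner conjunction preposition preposition.
Rule check: R1 ok, R2 ok, R3 ok, R4 fails, R5 ok.
Only rule 4 fails.

4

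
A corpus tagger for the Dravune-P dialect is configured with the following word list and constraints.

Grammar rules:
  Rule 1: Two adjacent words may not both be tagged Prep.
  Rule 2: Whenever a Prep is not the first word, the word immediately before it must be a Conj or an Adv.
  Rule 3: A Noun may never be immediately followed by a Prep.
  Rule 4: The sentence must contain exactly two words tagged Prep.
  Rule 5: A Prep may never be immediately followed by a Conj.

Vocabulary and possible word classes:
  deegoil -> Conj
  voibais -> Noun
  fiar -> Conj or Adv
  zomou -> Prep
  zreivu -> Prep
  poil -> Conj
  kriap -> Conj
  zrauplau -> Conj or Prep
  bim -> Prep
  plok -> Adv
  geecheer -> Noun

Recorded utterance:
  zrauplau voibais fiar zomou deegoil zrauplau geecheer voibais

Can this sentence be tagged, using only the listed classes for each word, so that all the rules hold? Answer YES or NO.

Candidates per position — 1:zrauplau {Conj,Prep}; 2:voibais {Noun}; 3:fiar {Conj,Adv}; 4:zomou {Prep}; 5:deegoil {Conj}; 6:zrauplau {Conj,Prep}; 7:geecheer {Noun}; 8:voibais {Noun}.
Rule 5 cannot be satisfied by any choice of tags from the lexicon.
So there is no consistent tagging.

NO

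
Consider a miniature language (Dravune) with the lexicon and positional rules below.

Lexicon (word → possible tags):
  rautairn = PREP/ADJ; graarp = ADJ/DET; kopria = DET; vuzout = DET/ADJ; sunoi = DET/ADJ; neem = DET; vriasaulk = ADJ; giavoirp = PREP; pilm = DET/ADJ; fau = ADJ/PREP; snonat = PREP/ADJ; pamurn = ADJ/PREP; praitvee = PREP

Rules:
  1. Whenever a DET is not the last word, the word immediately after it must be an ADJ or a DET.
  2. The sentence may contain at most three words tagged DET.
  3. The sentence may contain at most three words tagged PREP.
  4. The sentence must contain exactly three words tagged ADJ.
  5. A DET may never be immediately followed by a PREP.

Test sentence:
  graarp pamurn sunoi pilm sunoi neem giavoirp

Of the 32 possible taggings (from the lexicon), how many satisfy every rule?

0

Candidates per position — 1:graarp {ADJ,DET}; 2:pamurn {ADJ,PREP}; 3:sunoi {DET,ADJ}; 4:pilm {DET,ADJ}; 5:sunoi {DET,ADJ}; 6:neem {DET}; 7:giavoirp {PREP}.
There are 32 candidate sequences in total.
Rule 1 cannot be satisfied by any choice of tags from the lexicon.
So there is no consistent tagging.
Count = 0.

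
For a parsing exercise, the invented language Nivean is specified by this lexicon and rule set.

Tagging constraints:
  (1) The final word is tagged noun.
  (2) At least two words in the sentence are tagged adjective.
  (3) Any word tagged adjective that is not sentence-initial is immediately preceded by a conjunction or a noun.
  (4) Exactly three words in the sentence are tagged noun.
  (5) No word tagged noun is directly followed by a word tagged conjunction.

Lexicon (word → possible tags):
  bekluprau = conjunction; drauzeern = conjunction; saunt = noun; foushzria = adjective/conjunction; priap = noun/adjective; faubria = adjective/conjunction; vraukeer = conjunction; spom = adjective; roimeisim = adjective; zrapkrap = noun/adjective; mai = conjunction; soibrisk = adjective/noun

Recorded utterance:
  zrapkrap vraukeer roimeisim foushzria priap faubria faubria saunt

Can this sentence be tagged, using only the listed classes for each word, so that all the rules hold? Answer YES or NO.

Candidates per position — 1:zrapkrap {noun,adjective}; 2:vraukeer {conjunction}; 3:roimeisim {adjective}; 4:foushzria {adjective,conjunction}; 5:priap {noun,adjective}; 6:faubria {adjective,conjunction}; 7:faubria {adjective,conjunction}; 8:saunt {noun}.
Every candidate sequence violates at least one rule; no consistent tagging exists.

NO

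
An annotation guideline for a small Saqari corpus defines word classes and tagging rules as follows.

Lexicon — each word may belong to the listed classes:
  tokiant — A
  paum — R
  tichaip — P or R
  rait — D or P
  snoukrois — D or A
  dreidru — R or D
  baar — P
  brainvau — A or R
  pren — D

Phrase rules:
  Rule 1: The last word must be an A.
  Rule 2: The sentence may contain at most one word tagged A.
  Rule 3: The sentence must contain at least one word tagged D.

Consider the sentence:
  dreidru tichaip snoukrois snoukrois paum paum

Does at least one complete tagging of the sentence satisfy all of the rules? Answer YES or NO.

Candidates per position — 1:dreidru {R,D}; 2:tichaip {P,R}; 3:snoukrois {D,A}; 4:snoukrois {D,A}; 5:paum {R}; 6:paum {R}.
Rule 1 cannot be satisfied by any choice of tags from the lexicon.
So there is no consistent tagging.

NO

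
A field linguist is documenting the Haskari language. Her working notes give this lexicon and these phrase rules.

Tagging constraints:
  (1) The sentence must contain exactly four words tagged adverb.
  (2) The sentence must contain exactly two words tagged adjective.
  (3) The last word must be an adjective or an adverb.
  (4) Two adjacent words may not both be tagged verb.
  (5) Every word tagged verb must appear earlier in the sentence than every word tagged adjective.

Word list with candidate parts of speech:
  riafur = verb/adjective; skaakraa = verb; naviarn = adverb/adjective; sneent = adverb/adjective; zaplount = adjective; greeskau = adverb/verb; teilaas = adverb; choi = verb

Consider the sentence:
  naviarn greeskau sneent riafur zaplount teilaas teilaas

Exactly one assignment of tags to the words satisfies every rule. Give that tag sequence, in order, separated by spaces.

adverb verb adverb adjective adjective adverb adverb

Candidates per position — 1:naviarn {adverb,adjective}; 2:greeskau {adverb,verb}; 3:sneent {adverb,adjective}; 4:riafur {verb,adjective}; 5:zaplount {adjective}; 6:teilaas {adverb}; 7:teilaas {adverb}.
The remaining ambiguous positions (1, 2, 3, 4) are resolved jointly — only one combination satisfies every rule.
The only consistent sequence is: adverb verb adverb adjective adjective adverb adverb.
Rule-by-rule: rule 1 ✓; rule 2 ✓; rule 3 ✓; rule 4 ✓; rule 5 ✓.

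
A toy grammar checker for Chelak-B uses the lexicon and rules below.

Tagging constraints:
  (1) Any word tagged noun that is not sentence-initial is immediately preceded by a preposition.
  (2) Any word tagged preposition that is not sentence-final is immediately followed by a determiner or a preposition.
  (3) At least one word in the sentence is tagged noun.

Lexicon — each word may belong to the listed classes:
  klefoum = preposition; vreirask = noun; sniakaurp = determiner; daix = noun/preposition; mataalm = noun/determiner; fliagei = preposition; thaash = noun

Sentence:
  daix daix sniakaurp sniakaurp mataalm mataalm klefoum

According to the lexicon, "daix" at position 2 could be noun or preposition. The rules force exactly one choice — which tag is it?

preposition

Candidates per position — 1:daix {noun,preposition}; 2:daix {noun,preposition}; 3:sniakaurp {determiner}; 4:sniakaurp {determiner}; 5:mataalm {noun,determiner}; 6:mataalm {noun,determiner}; 7:klefoum {preposition}.
Word 5 cannot be noun — rule 1 would then fail for every completion. It is determiner.
Word 6 cannot be noun — rule 1 would then fail for every completion. It is determiner.
Position 2: the remaining choice is settled jointly with positions 1 — only preposition at position 2 is part of a tagging that satisfies every rule.
The unique satisfying tagging is: noun preposition determiner determiner determiner determiner preposition.
Check: rule 1 ok; rule 2 ok; rule 3 ok.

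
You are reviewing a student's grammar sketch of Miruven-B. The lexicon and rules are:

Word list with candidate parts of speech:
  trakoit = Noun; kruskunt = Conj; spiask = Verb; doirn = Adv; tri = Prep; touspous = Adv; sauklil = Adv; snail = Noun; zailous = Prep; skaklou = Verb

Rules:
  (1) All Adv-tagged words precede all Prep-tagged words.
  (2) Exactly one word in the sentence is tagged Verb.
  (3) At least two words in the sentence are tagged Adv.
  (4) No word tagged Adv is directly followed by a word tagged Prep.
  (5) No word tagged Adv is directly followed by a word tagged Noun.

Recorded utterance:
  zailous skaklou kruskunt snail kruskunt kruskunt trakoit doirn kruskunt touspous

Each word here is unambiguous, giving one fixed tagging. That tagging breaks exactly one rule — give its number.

1

Fixed tagging: Prep Verb Conj Noun Conj Conj Noun Adv Conj Adv.
Checking each rule: R1 ✗, R2 ✓, R3 ✓, R4 ✓, R5 ✓.
Only rule 1 fails.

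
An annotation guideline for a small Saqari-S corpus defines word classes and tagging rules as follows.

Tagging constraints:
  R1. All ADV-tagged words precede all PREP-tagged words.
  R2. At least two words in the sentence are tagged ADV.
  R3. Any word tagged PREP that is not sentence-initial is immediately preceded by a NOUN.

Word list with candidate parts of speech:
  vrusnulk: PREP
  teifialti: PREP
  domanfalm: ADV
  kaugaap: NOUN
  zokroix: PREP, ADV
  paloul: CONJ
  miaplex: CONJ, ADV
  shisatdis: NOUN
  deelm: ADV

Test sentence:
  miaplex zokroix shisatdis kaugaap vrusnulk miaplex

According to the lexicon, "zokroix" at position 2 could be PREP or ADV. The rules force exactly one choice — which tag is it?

Candidates per position — 1:miaplex {CONJ,ADV}; 2:zokroix {PREP,ADV}; 3:shisatdis {NOUN}; 4:kaugaap {NOUN}; 5:vrusnulk {PREP}; 6:miaplex {CONJ,ADV}.
Position 2: PREP is ruled out by rule 3; that leaves ADV.
Position 6: ADV is ruled out by rule 1; that leaves CONJ.
Position 1: CONJ is ruled out by rule 2; that leaves ADV.
The only consistent sequence is: ADV ADV NOUN NOUN PREP CONJ.
Verifying each rule — rule 1 satisfied; rule 2 satisfied; rule 3 satisfied.

ADV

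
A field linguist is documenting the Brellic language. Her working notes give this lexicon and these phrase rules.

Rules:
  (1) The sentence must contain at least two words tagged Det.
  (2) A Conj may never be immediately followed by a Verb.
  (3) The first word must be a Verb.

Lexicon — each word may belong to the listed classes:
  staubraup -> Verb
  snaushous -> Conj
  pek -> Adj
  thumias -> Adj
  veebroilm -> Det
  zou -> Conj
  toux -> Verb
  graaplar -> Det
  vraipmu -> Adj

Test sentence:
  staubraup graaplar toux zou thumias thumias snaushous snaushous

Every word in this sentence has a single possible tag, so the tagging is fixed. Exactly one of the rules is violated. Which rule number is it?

1

Fixed tagging: Verb Det Verb Conj Adj Adj Conj Conj.
Applying the rules: R1 fail, R2 pass, R3 pass.
Only rule 1 fails.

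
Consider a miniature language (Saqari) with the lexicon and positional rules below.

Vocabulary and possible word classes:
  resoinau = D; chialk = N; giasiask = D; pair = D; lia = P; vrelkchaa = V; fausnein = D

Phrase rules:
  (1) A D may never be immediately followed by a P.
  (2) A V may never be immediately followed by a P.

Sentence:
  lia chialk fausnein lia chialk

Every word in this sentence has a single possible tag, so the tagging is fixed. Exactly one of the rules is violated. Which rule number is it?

Fixed tagging: P N D P N.
Checking each rule: R1 fail, R2 pass.
Only rule 1 fails.

1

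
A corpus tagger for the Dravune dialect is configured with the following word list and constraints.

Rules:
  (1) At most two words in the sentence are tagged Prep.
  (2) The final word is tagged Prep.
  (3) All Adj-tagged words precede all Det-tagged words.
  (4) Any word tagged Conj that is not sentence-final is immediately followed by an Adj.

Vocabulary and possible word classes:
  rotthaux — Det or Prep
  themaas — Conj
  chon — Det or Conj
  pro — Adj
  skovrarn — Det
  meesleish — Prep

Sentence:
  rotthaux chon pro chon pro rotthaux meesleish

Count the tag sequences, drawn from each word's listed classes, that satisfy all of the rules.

1

Candidates per position — 1:rotthaux {Det,Prep}; 2:chon {Det,Conj}; 3:pro {Adj}; 4:chon {Det,Conj}; 5:pro {Adj}; 6:rotthaux {Det,Prep}; 7:meesleish {Prep}.
There are 16 candidate sequences in total.
The sequences that satisfy every rule: Prep Conj Adj Conj Adj Det Prep.
Count = 1.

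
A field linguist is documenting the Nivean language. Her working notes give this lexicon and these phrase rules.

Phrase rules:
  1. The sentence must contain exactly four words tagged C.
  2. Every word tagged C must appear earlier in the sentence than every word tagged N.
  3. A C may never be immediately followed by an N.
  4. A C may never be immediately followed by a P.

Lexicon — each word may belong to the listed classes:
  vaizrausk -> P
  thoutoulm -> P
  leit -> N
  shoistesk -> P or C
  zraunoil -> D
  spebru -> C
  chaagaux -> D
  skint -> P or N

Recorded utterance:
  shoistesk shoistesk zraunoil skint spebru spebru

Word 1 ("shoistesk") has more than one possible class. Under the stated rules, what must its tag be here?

Candidates per position — 1:shoistesk {P,C}; 2:shoistesk {P,C}; 3:zraunoil {D}; 4:skint {P,N}; 5:spebru {C}; 6:spebru {C}.
At position 1, choosing P makes rule 1 impossible to satisfy; hence C.
At position 2, choosing P makes rule 1 impossible to satisfy; hence C.
At position 4, choosing N makes rule 2 impossible to satisfy; hence P.
That leaves exactly one tagging: C C D P C C.
Verifying each rule — rule 1 holds; rule 2 holds; rule 3 holds; rule 4 holds.

C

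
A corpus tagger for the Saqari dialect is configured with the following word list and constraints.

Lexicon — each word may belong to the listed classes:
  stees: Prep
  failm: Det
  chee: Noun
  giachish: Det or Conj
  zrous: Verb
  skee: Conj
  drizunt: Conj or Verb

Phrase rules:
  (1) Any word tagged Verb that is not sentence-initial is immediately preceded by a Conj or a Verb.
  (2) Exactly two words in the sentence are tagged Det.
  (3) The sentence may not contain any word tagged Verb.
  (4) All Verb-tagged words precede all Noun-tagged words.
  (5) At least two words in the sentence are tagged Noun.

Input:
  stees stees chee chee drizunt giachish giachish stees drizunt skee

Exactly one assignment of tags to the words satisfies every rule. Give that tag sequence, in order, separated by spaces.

Candidates per position — 1:stees {Prep}; 2:stees {Prep}; 3:chee {Noun}; 4:chee {Noun}; 5:drizunt {Conj,Verb}; 6:giachish {Det,Conj}; 7:giachish {Det,Conj}; 8:stees {Prep}; 9:drizunt {Conj,Verb}; 10:skee {Conj}.
Word 5 cannot be Verb — rule 1 would then fail for every completion. It is Conj.
Word 6 cannot be Conj — rule 2 would then fail for every completion. It is Det.
Word 7 cannot be Conj — rule 2 would then fail for every completion. It is Det.
Word 9 cannot be Verb — rule 1 would then fail for every completion. It is Conj.
The unique satisfying tagging is: Prep Prep Noun Noun Conj Det Det Prep Conj Conj.
Check: rule 1 ok; rule 2 ok; rule 3 ok; rule 4 ok; rule 5 ok.

Prep Prep Noun Noun Conj Det Det Prep Conj Conj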